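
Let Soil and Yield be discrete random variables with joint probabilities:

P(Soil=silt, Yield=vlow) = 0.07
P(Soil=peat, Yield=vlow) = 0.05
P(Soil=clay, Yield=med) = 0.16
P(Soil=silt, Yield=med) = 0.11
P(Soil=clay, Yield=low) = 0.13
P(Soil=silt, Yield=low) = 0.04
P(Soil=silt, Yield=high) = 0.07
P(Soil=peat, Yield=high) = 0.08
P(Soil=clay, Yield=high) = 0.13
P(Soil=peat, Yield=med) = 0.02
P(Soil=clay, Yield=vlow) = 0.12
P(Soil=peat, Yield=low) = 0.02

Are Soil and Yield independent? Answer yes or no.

P(Soil=peat) = 0.17 and P(Yield=high) = 0.28, so their product is 0.0476, but P(Soil=peat, Yield=high) = 0.08. Since these differ, Soil and Yield are not independent.

no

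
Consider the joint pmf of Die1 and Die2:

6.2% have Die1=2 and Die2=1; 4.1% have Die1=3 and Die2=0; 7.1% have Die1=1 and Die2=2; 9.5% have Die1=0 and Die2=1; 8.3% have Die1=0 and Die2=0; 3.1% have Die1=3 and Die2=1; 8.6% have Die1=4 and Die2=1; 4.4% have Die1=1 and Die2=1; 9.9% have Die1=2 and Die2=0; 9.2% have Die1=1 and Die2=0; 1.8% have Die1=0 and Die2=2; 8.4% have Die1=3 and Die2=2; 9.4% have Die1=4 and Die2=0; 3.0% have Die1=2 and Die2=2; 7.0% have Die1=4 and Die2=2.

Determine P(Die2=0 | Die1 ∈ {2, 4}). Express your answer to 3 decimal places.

P(Die1=2) = 0.099 + 0.062 + 0.030 = 0.191.
P(Die1=4) = 0.094 + 0.086 + 0.070 = 0.250.
P(Die1 ∈ {2, 4}) = 0.191 + 0.250 = 0.441; P(Die2=0, Die1 ∈ {2, 4}) = 0.099 + 0.094 = 0.193.
P(Die2=0 | Die1 ∈ {2, 4}) = 0.193/0.441 = 0.438.

0.438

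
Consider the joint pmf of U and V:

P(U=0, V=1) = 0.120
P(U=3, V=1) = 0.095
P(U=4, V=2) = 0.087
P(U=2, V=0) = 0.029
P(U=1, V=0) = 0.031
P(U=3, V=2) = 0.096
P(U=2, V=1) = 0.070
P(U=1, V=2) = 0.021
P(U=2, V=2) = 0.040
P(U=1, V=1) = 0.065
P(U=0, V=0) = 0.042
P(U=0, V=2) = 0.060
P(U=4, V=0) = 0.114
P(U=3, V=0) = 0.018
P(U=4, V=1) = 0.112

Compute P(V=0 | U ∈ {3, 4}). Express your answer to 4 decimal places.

0.2529

P(U=3) = 0.018 + 0.095 + 0.096 = 0.209.
P(U=4) = 0.114 + 0.112 + 0.087 = 0.313.
P(U ∈ {3, 4}) = 0.209 + 0.313 = 0.522; P(V=0, U ∈ {3, 4}) = 0.018 + 0.114 = 0.132.
P(V=0 | U ∈ {3, 4}) = 0.132/0.522 = 0.2529.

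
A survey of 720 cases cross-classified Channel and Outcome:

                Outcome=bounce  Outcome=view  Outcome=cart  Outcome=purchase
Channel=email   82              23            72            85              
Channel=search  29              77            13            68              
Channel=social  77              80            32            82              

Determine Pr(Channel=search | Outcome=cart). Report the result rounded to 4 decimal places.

0.1111

Total with Outcome=cart: 72 + 13 + 32 = 117.
P(Channel=search | Outcome=cart) = 13/117 = 0.1111.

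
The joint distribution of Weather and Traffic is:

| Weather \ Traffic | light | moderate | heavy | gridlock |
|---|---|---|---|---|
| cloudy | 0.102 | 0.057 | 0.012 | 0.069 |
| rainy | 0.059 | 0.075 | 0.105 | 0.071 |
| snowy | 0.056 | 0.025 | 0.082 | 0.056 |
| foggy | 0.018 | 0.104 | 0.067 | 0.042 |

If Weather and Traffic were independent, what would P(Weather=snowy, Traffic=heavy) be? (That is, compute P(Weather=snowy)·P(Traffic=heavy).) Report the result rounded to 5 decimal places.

0.05825

P(Weather=snowy) = 0.056 + 0.025 + 0.082 + 0.056 = 0.219.
P(Traffic=heavy) = 0.012 + 0.105 + 0.082 + 0.067 = 0.266.
Product: 0.219 × 0.266 = 0.05825.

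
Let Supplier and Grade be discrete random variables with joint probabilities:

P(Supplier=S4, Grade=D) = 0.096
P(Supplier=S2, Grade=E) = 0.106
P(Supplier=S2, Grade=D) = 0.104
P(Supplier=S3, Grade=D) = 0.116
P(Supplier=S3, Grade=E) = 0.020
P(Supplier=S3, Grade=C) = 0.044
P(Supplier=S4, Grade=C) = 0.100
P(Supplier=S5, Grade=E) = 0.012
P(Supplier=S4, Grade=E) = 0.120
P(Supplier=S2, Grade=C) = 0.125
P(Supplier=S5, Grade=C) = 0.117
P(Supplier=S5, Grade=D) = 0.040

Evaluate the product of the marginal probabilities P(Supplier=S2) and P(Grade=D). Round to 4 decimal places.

P(Supplier=S2) = 0.125 + 0.104 + 0.106 = 0.335.
P(Grade=D) = 0.104 + 0.116 + 0.096 + 0.040 = 0.356.
Product: 0.335 × 0.356 = 0.1193.

0.1193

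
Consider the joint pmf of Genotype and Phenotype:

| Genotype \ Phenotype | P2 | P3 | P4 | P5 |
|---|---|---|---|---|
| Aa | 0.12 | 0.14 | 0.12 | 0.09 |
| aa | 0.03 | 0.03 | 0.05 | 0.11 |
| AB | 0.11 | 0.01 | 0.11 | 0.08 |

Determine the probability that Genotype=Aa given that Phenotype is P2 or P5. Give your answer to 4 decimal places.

P(Phenotype=P2) = 0.12 + 0.03 + 0.11 = 0.26.
P(Phenotype=P5) = 0.09 + 0.11 + 0.08 = 0.28.
P(Phenotype ∈ {P2, P5}) = 0.26 + 0.28 = 0.54; P(Genotype=Aa, Phenotype ∈ {P2, P5}) = 0.12 + 0.09 = 0.21.
P(Genotype=Aa | Phenotype ∈ {P2, P5}) = 0.21/0.54 = 0.3889.

0.3889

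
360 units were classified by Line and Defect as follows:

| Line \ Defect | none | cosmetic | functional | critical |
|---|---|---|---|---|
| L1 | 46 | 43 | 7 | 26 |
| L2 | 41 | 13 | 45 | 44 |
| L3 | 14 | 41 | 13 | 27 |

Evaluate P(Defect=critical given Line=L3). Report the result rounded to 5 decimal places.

Total with Line=L3: 14 + 41 + 13 + 27 = 95.
P(Defect=critical | Line=L3) = 27/95 = 0.28421.

0.28421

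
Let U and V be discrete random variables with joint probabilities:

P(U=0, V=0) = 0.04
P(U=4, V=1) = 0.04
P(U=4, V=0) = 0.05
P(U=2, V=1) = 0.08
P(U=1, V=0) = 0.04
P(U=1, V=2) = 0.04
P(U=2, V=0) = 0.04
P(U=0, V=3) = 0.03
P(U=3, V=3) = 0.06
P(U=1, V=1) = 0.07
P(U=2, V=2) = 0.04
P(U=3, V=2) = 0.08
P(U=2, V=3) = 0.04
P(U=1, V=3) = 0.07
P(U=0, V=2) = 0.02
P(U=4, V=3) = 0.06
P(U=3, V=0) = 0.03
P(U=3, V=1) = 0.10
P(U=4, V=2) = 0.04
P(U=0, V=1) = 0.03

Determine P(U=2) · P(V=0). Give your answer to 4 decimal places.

0.0400

P(U=2) = 0.04 + 0.08 + 0.04 + 0.04 = 0.20.
P(V=0) = 0.04 + 0.04 + 0.04 + 0.03 + 0.05 = 0.20.
Product: 0.20 × 0.20 = 0.0400.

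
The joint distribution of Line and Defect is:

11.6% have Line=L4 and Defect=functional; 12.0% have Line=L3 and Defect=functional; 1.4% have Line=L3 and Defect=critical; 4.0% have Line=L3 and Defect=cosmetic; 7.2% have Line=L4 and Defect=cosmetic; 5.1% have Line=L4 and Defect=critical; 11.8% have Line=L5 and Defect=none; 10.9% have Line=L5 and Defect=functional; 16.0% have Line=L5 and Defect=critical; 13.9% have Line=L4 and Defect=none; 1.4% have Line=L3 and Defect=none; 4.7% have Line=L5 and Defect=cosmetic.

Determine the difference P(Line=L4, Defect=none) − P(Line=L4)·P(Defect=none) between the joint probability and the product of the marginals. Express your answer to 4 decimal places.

0.0366

P(Line=L4) = 0.139 + 0.072 + 0.116 + 0.051 = 0.378.
P(Defect=none) = 0.014 + 0.139 + 0.118 = 0.271.
P(Line=L4, Defect=none) − P(Line=L4)P(Defect=none) = 0.139 − 0.378×0.271 = 0.0366.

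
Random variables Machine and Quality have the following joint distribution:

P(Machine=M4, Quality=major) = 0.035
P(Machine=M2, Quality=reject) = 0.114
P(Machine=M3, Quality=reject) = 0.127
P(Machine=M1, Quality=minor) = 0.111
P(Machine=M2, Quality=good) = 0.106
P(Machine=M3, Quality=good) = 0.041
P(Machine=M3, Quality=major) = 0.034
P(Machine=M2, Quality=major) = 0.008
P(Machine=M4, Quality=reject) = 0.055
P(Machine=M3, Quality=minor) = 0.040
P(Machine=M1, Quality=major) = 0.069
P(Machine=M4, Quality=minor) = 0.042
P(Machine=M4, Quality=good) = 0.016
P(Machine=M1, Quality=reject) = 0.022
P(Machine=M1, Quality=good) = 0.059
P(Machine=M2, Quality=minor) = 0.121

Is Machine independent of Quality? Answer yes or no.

no

P(Machine=M1) = 0.261 and P(Quality=reject) = 0.318, so their product is 0.08300, but P(Machine=M1, Quality=reject) = 0.022. Since these differ, Machine and Quality are not independent.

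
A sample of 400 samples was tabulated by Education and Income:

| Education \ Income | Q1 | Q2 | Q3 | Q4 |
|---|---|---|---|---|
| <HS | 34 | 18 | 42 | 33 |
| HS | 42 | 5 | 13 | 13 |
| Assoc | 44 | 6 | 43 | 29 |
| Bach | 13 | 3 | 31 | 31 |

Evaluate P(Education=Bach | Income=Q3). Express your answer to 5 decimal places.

Total with Income=Q3: 42 + 13 + 43 + 31 = 129.
P(Education=Bach | Income=Q3) = 31/129 = 0.24031.

0.24031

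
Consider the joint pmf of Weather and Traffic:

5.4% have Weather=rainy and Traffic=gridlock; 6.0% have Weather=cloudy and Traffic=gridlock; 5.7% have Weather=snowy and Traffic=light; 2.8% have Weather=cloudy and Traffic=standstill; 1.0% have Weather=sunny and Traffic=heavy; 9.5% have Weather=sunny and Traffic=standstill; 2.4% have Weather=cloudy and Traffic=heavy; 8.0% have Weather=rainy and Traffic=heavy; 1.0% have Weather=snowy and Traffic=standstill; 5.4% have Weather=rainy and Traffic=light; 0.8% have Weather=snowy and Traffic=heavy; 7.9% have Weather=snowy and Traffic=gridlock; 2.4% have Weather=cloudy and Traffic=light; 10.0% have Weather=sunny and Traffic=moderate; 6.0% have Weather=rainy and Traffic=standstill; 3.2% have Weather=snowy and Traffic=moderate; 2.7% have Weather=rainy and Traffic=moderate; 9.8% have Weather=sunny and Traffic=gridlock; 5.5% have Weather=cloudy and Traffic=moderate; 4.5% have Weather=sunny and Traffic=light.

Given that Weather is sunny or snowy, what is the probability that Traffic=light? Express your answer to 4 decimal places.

P(Weather=sunny) = 0.045 + 0.100 + 0.010 + 0.098 + 0.095 = 0.348.
P(Weather=snowy) = 0.057 + 0.032 + 0.008 + 0.079 + 0.010 = 0.186.
P(Weather ∈ {sunny, snowy}) = 0.348 + 0.186 = 0.534; P(Traffic=light, Weather ∈ {sunny, snowy}) = 0.045 + 0.057 = 0.102.
P(Traffic=light | Weather ∈ {sunny, snowy}) = 0.102/0.534 = 0.1910.

0.1910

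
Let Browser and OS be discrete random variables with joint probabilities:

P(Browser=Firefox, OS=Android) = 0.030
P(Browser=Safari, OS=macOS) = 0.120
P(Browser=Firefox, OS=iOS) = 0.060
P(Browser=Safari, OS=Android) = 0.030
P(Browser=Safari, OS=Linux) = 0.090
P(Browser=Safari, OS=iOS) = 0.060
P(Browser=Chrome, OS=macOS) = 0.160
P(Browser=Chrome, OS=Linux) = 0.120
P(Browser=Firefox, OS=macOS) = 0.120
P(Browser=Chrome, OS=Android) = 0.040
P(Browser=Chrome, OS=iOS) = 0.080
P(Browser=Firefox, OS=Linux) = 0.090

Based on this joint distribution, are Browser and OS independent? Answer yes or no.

yes

Every cell satisfies P(Browser,OS) = P(Browser)·P(OS). For instance P(Browser=Chrome) = 0.400, P(OS=Android) = 0.100, and 0.400×0.100 = 0.040 matches the joint entry. So Browser and OS are independent.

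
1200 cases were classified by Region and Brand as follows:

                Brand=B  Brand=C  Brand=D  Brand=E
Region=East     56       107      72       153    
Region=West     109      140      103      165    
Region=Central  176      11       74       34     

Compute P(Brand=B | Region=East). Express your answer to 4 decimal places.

0.1443

Total with Region=East: 56 + 107 + 72 + 153 = 388.
P(Brand=B | Region=East) = 56/388 = 0.1443.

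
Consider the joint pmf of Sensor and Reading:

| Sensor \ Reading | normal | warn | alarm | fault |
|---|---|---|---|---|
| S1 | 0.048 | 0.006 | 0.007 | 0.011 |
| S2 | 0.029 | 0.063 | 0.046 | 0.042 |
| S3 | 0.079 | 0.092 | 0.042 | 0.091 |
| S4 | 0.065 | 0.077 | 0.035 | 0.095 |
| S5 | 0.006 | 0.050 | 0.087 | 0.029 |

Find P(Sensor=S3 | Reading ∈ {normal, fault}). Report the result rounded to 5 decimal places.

P(Reading=normal) = 0.048 + 0.029 + 0.079 + 0.065 + 0.006 = 0.227.
P(Reading=fault) = 0.011 + 0.042 + 0.091 + 0.095 + 0.029 = 0.268.
P(Reading ∈ {normal, fault}) = 0.227 + 0.268 = 0.495; P(Sensor=S3, Reading ∈ {normal, fault}) = 0.079 + 0.091 = 0.170.
P(Sensor=S3 | Reading ∈ {normal, fault}) = 0.170/0.495 = 0.34343.

0.34343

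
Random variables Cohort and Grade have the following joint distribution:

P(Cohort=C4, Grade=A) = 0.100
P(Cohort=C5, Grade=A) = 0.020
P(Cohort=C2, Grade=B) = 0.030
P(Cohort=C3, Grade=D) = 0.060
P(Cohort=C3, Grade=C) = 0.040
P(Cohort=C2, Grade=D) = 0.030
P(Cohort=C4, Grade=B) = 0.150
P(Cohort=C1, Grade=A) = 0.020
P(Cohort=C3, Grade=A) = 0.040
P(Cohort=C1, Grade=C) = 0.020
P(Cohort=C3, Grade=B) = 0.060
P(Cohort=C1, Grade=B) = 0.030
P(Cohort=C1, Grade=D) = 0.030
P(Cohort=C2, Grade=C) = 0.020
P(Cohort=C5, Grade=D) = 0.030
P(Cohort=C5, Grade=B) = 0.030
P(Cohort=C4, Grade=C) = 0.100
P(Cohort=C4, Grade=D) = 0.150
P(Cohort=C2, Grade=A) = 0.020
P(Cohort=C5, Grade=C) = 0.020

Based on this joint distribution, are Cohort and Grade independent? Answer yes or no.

yes

Every cell satisfies P(Cohort,Grade) = P(Cohort)·P(Grade). For instance P(Cohort=C5) = 0.100, P(Grade=C) = 0.200, and 0.100×0.200 = 0.020 matches the joint entry. So Cohort and Grade are independent.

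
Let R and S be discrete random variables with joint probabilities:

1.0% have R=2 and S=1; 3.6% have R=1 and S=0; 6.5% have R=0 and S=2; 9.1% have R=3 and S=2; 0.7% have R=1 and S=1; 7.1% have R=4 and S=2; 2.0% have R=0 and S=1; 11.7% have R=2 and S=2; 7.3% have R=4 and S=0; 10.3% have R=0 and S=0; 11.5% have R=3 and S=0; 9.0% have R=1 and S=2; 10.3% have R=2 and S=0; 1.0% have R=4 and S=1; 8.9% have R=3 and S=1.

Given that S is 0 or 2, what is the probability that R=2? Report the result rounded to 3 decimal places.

P(S=0) = 0.103 + 0.036 + 0.103 + 0.115 + 0.073 = 0.430.
P(S=2) = 0.065 + 0.090 + 0.117 + 0.091 + 0.071 = 0.434.
P(S ∈ {0, 2}) = 0.430 + 0.434 = 0.864; P(R=2, S ∈ {0, 2}) = 0.103 + 0.117 = 0.220.
P(R=2 | S ∈ {0, 2}) = 0.220/0.864 = 0.255.

0.255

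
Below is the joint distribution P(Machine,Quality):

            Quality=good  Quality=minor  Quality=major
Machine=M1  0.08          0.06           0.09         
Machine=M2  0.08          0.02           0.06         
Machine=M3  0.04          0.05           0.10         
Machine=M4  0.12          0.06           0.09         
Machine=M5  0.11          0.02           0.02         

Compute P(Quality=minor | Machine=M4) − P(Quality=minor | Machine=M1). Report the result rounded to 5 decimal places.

P(Machine=M4) = 0.12 + 0.06 + 0.09 = 0.27; P(Quality=minor | Machine=M4) = 0.06/0.27 = 0.222222.
P(Machine=M1) = 0.08 + 0.06 + 0.09 = 0.23; P(Quality=minor | Machine=M1) = 0.06/0.23 = 0.260870.
Difference = -0.03865.

-0.03865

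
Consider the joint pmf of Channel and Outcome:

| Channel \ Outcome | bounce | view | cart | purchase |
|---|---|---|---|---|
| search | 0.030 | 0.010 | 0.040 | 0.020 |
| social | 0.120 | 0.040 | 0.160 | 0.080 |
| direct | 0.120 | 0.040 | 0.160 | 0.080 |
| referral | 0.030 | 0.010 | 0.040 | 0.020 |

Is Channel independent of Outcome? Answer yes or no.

Every cell satisfies P(Channel,Outcome) = P(Channel)·P(Outcome). For instance P(Channel=search) = 0.100, P(Outcome=cart) = 0.400, and 0.100×0.400 = 0.040 matches the joint entry. So Channel and Outcome are independent.

yes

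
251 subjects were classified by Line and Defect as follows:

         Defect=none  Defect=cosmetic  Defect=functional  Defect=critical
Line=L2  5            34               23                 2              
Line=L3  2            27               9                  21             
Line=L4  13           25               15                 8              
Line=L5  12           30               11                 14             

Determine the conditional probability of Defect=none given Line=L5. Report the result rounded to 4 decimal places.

Total with Line=L5: 12 + 30 + 11 + 14 = 67.
P(Defect=none | Line=L5) = 12/67 = 0.1791.

0.1791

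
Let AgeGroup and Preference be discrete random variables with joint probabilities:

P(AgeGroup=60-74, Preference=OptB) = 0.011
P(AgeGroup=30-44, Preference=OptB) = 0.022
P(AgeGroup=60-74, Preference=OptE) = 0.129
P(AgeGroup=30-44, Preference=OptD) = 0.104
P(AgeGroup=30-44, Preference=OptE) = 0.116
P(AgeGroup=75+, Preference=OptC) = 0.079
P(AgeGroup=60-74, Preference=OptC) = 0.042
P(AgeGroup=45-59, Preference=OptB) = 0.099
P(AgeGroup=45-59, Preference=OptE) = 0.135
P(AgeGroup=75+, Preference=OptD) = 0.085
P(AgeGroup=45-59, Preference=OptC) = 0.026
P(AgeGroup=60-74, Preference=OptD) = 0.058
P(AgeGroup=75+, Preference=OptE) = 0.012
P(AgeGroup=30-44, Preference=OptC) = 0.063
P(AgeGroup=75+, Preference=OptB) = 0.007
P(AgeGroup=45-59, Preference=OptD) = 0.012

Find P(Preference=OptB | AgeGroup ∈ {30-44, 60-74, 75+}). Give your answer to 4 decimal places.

P(AgeGroup=30-44) = 0.022 + 0.063 + 0.104 + 0.116 = 0.305.
P(AgeGroup=60-74) = 0.011 + 0.042 + 0.058 + 0.129 = 0.240.
P(AgeGroup=75+) = 0.007 + 0.079 + 0.085 + 0.012 = 0.183.
P(AgeGroup ∈ {30-44, 60-74, 75+}) = 0.305 + 0.240 + 0.183 = 0.728; P(Preference=OptB, AgeGroup ∈ {30-44, 60-74, 75+}) = 0.022 + 0.011 + 0.007 = 0.040.
P(Preference=OptB | AgeGroup ∈ {30-44, 60-74, 75+}) = 0.040/0.728 = 0.0549.

0.0549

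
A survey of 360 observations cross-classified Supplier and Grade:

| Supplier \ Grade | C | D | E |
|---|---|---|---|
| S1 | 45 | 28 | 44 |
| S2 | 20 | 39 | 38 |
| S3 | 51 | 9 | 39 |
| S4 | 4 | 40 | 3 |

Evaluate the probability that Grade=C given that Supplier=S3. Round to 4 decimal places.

0.5152

Total with Supplier=S3: 51 + 9 + 39 = 99.
P(Grade=C | Supplier=S3) = 51/99 = 0.5152.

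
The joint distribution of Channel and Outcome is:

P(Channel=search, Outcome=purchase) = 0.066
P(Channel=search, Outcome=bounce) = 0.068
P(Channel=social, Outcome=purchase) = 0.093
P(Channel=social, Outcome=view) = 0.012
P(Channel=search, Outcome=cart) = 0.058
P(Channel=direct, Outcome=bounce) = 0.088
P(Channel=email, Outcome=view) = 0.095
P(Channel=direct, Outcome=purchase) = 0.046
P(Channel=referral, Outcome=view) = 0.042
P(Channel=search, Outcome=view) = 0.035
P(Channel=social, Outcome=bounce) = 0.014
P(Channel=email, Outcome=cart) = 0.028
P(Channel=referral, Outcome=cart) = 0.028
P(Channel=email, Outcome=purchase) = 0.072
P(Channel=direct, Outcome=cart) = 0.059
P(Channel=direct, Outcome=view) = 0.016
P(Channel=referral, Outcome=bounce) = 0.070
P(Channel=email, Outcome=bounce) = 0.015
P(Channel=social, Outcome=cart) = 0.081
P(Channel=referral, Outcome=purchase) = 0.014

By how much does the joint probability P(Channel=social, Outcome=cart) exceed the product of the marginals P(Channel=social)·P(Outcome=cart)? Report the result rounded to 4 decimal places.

P(Channel=social) = 0.014 + 0.012 + 0.081 + 0.093 = 0.200.
P(Outcome=cart) = 0.028 + 0.058 + 0.081 + 0.059 + 0.028 = 0.254.
P(Channel=social, Outcome=cart) − P(Channel=social)P(Outcome=cart) = 0.081 − 0.200×0.254 = 0.0302.

0.0302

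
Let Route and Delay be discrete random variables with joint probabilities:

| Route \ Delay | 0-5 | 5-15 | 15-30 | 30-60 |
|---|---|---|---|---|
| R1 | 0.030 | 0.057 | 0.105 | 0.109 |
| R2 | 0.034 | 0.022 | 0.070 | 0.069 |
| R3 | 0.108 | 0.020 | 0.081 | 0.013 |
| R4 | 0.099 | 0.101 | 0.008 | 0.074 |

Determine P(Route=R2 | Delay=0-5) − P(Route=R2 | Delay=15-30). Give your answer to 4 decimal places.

P(Delay=0-5) = 0.030 + 0.034 + 0.108 + 0.099 = 0.271; P(Route=R2 | Delay=0-5) = 0.034/0.271 = 0.12546.
P(Delay=15-30) = 0.105 + 0.070 + 0.081 + 0.008 = 0.264; P(Route=R2 | Delay=15-30) = 0.070/0.264 = 0.26515.
Difference = -0.1397.

-0.1397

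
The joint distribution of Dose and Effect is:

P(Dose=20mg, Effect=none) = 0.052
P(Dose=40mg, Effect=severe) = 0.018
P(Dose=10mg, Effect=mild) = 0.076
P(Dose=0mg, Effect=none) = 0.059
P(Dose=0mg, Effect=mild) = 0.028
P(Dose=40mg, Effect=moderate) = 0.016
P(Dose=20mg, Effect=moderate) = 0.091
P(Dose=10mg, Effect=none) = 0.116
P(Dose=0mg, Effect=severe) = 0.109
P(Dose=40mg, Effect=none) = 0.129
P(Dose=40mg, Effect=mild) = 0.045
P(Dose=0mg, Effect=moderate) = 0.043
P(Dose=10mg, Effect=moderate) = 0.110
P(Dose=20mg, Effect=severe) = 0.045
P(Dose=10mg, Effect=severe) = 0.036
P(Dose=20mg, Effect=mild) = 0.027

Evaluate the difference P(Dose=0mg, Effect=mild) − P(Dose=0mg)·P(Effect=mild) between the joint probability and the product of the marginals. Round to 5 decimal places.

P(Dose=0mg) = 0.059 + 0.028 + 0.043 + 0.109 = 0.239.
P(Effect=mild) = 0.028 + 0.076 + 0.027 + 0.045 = 0.176.
P(Dose=0mg, Effect=mild) − P(Dose=0mg)P(Effect=mild) = 0.028 − 0.239×0.176 = -0.01406.

-0.01406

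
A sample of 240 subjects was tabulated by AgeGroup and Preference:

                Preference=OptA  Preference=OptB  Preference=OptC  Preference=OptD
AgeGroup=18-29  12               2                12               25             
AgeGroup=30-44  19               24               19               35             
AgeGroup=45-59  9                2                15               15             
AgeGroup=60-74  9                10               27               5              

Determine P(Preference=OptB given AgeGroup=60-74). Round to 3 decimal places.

Total with AgeGroup=60-74: 9 + 10 + 27 + 5 = 51.
P(Preference=OptB | AgeGroup=60-74) = 10/51 = 0.196.

0.196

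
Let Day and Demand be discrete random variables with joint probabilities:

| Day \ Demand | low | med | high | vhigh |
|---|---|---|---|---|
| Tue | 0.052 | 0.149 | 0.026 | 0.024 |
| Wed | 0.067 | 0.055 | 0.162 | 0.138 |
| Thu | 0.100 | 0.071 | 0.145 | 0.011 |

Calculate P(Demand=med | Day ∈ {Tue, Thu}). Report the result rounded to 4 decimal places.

0.3806

P(Day=Tue) = 0.052 + 0.149 + 0.026 + 0.024 = 0.251.
P(Day=Thu) = 0.100 + 0.071 + 0.145 + 0.011 = 0.327.
P(Day ∈ {Tue, Thu}) = 0.251 + 0.327 = 0.578; P(Demand=med, Day ∈ {Tue, Thu}) = 0.149 + 0.071 = 0.220.
P(Demand=med | Day ∈ {Tue, Thu}) = 0.220/0.578 = 0.3806.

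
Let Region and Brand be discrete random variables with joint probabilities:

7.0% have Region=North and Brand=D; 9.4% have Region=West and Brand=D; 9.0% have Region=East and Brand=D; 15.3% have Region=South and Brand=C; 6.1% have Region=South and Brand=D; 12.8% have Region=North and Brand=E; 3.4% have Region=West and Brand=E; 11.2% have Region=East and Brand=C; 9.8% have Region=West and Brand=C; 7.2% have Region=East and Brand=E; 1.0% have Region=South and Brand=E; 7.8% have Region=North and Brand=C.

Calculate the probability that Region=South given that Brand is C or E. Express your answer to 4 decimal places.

P(Brand=C) = 0.078 + 0.153 + 0.112 + 0.098 = 0.441.
P(Brand=E) = 0.128 + 0.010 + 0.072 + 0.034 = 0.244.
P(Brand ∈ {C, E}) = 0.441 + 0.244 = 0.685; P(Region=South, Brand ∈ {C, E}) = 0.153 + 0.010 = 0.163.
P(Region=South | Brand ∈ {C, E}) = 0.163/0.685 = 0.2380.

0.2380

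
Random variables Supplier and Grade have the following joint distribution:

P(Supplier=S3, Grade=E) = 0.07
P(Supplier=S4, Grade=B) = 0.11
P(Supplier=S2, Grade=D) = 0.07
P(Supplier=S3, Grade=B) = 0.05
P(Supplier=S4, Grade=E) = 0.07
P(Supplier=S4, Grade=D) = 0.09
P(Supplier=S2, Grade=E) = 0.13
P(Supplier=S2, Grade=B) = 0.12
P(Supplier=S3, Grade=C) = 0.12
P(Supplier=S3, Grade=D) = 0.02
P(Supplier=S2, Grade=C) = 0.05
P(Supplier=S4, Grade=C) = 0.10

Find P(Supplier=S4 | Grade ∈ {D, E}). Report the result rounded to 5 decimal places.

P(Grade=D) = 0.07 + 0.02 + 0.09 = 0.18.
P(Grade=E) = 0.13 + 0.07 + 0.07 = 0.27.
P(Grade ∈ {D, E}) = 0.18 + 0.27 = 0.45; P(Supplier=S4, Grade ∈ {D, E}) = 0.09 + 0.07 = 0.16.
P(Supplier=S4 | Grade ∈ {D, E}) = 0.16/0.45 = 0.35556.

0.35556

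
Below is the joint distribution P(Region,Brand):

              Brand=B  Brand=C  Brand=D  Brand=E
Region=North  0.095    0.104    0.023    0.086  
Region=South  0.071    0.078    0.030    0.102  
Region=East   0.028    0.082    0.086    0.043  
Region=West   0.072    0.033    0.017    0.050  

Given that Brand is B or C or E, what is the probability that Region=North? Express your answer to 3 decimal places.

0.338

P(Brand=B) = 0.095 + 0.071 + 0.028 + 0.072 = 0.266.
P(Brand=C) = 0.104 + 0.078 + 0.082 + 0.033 = 0.297.
P(Brand=E) = 0.086 + 0.102 + 0.043 + 0.050 = 0.281.
P(Brand ∈ {B, C, E}) = 0.266 + 0.297 + 0.281 = 0.844; P(Region=North, Brand ∈ {B, C, E}) = 0.095 + 0.104 + 0.086 = 0.285.
P(Region=North | Brand ∈ {B, C, E}) = 0.285/0.844 = 0.338.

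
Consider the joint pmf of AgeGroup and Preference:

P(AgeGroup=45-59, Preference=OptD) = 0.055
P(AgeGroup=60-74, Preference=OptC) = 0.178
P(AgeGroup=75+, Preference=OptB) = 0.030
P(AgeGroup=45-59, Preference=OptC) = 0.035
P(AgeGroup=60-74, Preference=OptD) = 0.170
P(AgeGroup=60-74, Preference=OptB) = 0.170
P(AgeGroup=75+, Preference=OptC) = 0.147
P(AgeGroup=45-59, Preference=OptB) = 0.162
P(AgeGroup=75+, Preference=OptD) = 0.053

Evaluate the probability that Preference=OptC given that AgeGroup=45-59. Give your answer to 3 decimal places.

P(AgeGroup=45-59) = 0.162 + 0.035 + 0.055 = 0.252.
P(Preference=OptC | AgeGroup=45-59) = 0.035/0.252 = 0.139.

0.139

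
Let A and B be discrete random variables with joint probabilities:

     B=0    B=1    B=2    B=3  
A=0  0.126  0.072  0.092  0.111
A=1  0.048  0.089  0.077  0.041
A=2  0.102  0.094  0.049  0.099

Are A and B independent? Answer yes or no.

no

P(A=0) = 0.401 and P(B=1) = 0.255, so their product is 0.10226, but P(A=0, B=1) = 0.072. Since these differ, A and B are not independent.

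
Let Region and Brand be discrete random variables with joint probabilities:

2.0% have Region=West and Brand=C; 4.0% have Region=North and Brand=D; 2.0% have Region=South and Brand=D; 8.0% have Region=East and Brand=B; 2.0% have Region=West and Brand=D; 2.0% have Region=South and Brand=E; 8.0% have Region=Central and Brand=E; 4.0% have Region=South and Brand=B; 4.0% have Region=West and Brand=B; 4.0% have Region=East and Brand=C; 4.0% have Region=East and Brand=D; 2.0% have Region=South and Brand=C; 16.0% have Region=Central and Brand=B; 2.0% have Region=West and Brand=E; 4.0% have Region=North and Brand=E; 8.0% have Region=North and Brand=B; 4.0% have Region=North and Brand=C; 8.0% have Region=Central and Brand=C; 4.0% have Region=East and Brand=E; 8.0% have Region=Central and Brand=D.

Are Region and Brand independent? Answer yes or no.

Every cell satisfies P(Region,Brand) = P(Region)·P(Brand). For instance P(Region=Central) = 0.400, P(Brand=D) = 0.200, and 0.400×0.200 = 0.080 matches the joint entry. So Region and Brand are independent.

yes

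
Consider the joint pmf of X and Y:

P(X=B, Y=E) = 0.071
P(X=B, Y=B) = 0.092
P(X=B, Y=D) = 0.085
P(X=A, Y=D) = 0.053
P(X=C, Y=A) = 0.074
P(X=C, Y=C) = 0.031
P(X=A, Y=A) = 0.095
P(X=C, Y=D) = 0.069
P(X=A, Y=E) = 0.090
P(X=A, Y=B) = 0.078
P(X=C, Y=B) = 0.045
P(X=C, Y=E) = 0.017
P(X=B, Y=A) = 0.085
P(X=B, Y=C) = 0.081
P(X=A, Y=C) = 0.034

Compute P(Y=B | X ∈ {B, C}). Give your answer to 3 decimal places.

0.211

P(X=B) = 0.085 + 0.092 + 0.081 + 0.085 + 0.071 = 0.414.
P(X=C) = 0.074 + 0.045 + 0.031 + 0.069 + 0.017 = 0.236.
P(X ∈ {B, C}) = 0.414 + 0.236 = 0.650; P(Y=B, X ∈ {B, C}) = 0.092 + 0.045 = 0.137.
P(Y=B | X ∈ {B, C}) = 0.137/0.650 = 0.211.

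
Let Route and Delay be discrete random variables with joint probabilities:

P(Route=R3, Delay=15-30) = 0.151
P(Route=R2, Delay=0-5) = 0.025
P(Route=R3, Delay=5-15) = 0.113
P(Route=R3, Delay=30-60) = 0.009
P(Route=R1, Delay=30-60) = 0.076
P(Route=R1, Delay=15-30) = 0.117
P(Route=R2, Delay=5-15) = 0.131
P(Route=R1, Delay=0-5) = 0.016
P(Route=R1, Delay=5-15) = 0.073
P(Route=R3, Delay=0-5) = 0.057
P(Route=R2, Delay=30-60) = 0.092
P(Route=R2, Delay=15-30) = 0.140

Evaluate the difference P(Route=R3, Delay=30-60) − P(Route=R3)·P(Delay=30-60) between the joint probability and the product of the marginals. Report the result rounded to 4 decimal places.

-0.0494

P(Route=R3) = 0.057 + 0.113 + 0.151 + 0.009 = 0.330.
P(Delay=30-60) = 0.076 + 0.092 + 0.009 = 0.177.
P(Route=R3, Delay=30-60) − P(Route=R3)P(Delay=30-60) = 0.009 − 0.330×0.177 = -0.0494.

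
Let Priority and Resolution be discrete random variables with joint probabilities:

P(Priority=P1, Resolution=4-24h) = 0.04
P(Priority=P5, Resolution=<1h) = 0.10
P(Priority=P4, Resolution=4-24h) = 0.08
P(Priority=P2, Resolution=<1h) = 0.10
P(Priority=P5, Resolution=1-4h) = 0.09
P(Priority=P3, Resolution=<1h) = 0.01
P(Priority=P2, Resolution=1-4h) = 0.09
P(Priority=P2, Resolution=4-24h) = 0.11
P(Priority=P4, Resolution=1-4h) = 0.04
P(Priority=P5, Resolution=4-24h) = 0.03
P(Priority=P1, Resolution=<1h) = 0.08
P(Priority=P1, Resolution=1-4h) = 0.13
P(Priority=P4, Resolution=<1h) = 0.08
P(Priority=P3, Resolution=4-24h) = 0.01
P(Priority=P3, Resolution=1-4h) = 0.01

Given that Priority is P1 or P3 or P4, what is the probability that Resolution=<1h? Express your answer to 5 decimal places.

0.35417

P(Priority=P1) = 0.08 + 0.13 + 0.04 = 0.25.
P(Priority=P3) = 0.01 + 0.01 + 0.01 = 0.03.
P(Priority=P4) = 0.08 + 0.04 + 0.08 = 0.20.
P(Priority ∈ {P1, P3, P4}) = 0.25 + 0.03 + 0.20 = 0.48; P(Resolution=<1h, Priority ∈ {P1, P3, P4}) = 0.08 + 0.01 + 0.08 = 0.17.
P(Resolution=<1h | Priority ∈ {P1, P3, P4}) = 0.17/0.48 = 0.35417.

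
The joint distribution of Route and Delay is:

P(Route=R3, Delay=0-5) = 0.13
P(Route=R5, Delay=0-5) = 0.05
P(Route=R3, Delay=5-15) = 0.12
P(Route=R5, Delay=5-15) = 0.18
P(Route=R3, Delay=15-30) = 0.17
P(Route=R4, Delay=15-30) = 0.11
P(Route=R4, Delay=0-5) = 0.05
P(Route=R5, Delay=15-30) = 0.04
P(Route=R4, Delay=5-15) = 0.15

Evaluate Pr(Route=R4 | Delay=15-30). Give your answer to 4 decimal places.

P(Delay=15-30) = 0.17 + 0.11 + 0.04 = 0.32.
P(Route=R4 | Delay=15-30) = 0.11/0.32 = 0.3438.

0.3438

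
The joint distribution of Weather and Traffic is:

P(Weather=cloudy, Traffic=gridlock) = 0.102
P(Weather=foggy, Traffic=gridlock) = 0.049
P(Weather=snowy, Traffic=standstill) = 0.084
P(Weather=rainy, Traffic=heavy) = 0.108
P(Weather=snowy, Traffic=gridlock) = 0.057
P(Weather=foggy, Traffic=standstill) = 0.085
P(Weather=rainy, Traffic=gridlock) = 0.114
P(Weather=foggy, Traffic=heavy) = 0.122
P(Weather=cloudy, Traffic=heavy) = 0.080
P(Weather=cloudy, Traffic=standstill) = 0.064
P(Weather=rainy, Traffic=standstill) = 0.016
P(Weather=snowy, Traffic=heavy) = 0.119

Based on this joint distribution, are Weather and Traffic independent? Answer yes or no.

no

P(Weather=rainy) = 0.238 and P(Traffic=standstill) = 0.249, so their product is 0.05926, but P(Weather=rainy, Traffic=standstill) = 0.016. Since these differ, Weather and Traffic are not independent.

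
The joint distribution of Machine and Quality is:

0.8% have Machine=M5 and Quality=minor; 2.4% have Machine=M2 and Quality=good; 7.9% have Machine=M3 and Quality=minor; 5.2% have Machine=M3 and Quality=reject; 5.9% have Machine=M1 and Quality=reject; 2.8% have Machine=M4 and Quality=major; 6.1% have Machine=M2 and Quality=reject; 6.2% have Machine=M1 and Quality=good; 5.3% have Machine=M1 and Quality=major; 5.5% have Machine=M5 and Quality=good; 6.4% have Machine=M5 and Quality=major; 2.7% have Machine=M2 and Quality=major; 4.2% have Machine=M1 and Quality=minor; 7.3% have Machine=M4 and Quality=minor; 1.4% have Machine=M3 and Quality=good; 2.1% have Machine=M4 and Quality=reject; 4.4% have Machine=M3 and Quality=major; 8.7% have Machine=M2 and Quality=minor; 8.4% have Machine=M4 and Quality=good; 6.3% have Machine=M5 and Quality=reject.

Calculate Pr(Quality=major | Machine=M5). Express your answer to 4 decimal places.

0.3368

P(Machine=M5) = 0.055 + 0.008 + 0.064 + 0.063 = 0.190.
P(Quality=major | Machine=M5) = 0.064/0.190 = 0.3368.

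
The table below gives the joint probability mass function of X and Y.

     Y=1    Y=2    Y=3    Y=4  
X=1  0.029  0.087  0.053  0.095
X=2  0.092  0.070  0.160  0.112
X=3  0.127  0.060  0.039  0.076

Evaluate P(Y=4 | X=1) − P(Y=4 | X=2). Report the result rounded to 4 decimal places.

0.1018

P(X=1) = 0.029 + 0.087 + 0.053 + 0.095 = 0.264; P(Y=4 | X=1) = 0.095/0.264 = 0.35985.
P(X=2) = 0.092 + 0.070 + 0.160 + 0.112 = 0.434; P(Y=4 | X=2) = 0.112/0.434 = 0.25806.
Difference = 0.1018.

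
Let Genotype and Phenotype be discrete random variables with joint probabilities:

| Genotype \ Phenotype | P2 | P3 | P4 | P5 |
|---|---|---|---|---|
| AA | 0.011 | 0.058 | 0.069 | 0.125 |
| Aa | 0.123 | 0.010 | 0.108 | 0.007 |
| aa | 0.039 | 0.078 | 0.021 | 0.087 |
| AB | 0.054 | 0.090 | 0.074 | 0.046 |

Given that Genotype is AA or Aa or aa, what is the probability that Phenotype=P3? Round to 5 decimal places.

0.19837

P(Genotype=AA) = 0.011 + 0.058 + 0.069 + 0.125 = 0.263.
P(Genotype=Aa) = 0.123 + 0.010 + 0.108 + 0.007 = 0.248.
P(Genotype=aa) = 0.039 + 0.078 + 0.021 + 0.087 = 0.225.
P(Genotype ∈ {AA, Aa, aa}) = 0.263 + 0.248 + 0.225 = 0.736; P(Phenotype=P3, Genotype ∈ {AA, Aa, aa}) = 0.058 + 0.010 + 0.078 = 0.146.
P(Phenotype=P3 | Genotype ∈ {AA, Aa, aa}) = 0.146/0.736 = 0.19837.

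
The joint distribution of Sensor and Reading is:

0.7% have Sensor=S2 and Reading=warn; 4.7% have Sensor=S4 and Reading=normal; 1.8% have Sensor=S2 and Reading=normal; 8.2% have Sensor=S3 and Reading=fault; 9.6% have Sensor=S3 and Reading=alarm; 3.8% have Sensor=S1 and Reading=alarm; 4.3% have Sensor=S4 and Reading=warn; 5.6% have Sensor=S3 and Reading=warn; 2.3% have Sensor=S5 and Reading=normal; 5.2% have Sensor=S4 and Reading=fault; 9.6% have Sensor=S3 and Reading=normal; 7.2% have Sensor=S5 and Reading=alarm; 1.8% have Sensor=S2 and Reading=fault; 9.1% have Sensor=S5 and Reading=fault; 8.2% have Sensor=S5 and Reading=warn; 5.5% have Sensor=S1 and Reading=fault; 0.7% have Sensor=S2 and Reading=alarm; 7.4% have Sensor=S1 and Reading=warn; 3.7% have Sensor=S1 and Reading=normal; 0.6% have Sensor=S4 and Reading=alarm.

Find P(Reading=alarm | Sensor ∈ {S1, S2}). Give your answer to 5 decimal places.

P(Sensor=S1) = 0.037 + 0.074 + 0.038 + 0.055 = 0.204.
P(Sensor=S2) = 0.018 + 0.007 + 0.007 + 0.018 = 0.050.
P(Sensor ∈ {S1, S2}) = 0.204 + 0.050 = 0.254; P(Reading=alarm, Sensor ∈ {S1, S2}) = 0.038 + 0.007 = 0.045.
P(Reading=alarm | Sensor ∈ {S1, S2}) = 0.045/0.254 = 0.17717.

0.17717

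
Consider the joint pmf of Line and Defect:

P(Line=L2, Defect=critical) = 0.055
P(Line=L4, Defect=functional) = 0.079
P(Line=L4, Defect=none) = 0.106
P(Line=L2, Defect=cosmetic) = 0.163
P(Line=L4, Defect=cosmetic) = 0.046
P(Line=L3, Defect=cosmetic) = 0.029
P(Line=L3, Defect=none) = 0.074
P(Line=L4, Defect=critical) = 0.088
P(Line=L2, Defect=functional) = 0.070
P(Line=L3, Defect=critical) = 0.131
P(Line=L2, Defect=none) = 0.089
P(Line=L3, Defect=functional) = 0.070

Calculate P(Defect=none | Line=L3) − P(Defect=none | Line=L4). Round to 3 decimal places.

P(Line=L3) = 0.074 + 0.029 + 0.070 + 0.131 = 0.304; P(Defect=none | Line=L3) = 0.074/0.304 = 0.2434.
P(Line=L4) = 0.106 + 0.046 + 0.079 + 0.088 = 0.319; P(Defect=none | Line=L4) = 0.106/0.319 = 0.3323.
Difference = -0.089.

-0.089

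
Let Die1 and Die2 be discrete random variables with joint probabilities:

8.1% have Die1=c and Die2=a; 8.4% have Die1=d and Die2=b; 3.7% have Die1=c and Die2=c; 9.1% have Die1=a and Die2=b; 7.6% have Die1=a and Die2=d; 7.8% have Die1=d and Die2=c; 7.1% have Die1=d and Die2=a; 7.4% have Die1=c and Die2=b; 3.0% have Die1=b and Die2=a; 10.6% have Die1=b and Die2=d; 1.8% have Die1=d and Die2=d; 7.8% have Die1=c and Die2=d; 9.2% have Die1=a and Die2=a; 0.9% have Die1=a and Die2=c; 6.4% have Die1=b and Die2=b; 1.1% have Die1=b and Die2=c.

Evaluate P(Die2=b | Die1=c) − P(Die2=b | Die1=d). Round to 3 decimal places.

-0.061

P(Die1=c) = 0.081 + 0.074 + 0.037 + 0.078 = 0.270; P(Die2=b | Die1=c) = 0.074/0.270 = 0.2741.
P(Die1=d) = 0.071 + 0.084 + 0.078 + 0.018 = 0.251; P(Die2=b | Die1=d) = 0.084/0.251 = 0.3347.
Difference = -0.061.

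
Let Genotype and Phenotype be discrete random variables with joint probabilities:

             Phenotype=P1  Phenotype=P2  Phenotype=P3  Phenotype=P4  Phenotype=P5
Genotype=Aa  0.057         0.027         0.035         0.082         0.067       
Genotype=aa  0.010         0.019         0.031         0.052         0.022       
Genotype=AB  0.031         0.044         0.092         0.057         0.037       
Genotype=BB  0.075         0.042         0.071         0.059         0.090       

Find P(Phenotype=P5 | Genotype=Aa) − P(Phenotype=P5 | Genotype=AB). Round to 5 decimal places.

P(Genotype=Aa) = 0.057 + 0.027 + 0.035 + 0.082 + 0.067 = 0.268; P(Phenotype=P5 | Genotype=Aa) = 0.067/0.268 = 0.250000.
P(Genotype=AB) = 0.031 + 0.044 + 0.092 + 0.057 + 0.037 = 0.261; P(Phenotype=P5 | Genotype=AB) = 0.037/0.261 = 0.141762.
Difference = 0.10824.

0.10824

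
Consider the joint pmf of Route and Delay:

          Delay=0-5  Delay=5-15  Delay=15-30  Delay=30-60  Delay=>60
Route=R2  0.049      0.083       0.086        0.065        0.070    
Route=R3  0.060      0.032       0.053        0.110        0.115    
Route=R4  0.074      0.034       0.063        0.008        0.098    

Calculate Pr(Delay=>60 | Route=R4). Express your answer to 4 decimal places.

0.3538

P(Route=R4) = 0.074 + 0.034 + 0.063 + 0.008 + 0.098 = 0.277.
P(Delay=>60 | Route=R4) = 0.098/0.277 = 0.3538.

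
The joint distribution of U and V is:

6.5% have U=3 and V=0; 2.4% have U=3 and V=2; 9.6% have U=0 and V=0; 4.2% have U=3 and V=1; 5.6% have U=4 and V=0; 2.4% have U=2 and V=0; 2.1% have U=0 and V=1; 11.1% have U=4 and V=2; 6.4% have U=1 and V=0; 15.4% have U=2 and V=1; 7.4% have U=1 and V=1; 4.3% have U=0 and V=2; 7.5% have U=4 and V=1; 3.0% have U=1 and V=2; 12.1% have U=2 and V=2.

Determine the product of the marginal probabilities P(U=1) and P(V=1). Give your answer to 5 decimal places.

P(U=1) = 0.064 + 0.074 + 0.030 = 0.168.
P(V=1) = 0.021 + 0.074 + 0.154 + 0.042 + 0.075 = 0.366.
Product: 0.168 × 0.366 = 0.06149.

0.06149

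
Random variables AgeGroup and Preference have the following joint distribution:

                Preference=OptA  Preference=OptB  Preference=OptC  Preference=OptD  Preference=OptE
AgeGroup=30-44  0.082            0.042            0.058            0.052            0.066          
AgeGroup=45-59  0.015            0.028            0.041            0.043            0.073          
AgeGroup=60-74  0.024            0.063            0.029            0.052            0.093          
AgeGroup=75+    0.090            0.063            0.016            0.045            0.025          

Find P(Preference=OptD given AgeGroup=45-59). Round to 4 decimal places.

P(AgeGroup=45-59) = 0.015 + 0.028 + 0.041 + 0.043 + 0.073 = 0.200.
P(Preference=OptD | AgeGroup=45-59) = 0.043/0.200 = 0.2150.

0.2150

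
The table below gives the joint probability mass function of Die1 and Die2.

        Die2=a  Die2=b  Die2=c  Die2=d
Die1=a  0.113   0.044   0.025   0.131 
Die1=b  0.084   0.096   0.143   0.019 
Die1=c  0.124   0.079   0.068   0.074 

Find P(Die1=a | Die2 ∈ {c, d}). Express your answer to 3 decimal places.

0.339

P(Die2=c) = 0.025 + 0.143 + 0.068 = 0.236.
P(Die2=d) = 0.131 + 0.019 + 0.074 = 0.224.
P(Die2 ∈ {c, d}) = 0.236 + 0.224 = 0.460; P(Die1=a, Die2 ∈ {c, d}) = 0.025 + 0.131 = 0.156.
P(Die1=a | Die2 ∈ {c, d}) = 0.156/0.460 = 0.339.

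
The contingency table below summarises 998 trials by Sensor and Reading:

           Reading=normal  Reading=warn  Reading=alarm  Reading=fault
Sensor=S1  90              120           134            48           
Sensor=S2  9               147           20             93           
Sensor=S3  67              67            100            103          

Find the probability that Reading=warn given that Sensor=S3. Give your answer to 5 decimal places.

Total with Sensor=S3: 67 + 67 + 100 + 103 = 337.
P(Reading=warn | Sensor=S3) = 67/337 = 0.19881.

0.19881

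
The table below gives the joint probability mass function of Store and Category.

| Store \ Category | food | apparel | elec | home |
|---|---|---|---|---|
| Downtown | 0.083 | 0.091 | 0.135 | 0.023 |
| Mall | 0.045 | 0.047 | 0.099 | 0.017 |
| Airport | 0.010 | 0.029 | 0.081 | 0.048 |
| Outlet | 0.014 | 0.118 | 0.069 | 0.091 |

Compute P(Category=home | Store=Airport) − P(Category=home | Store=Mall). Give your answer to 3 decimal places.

0.204

P(Store=Airport) = 0.010 + 0.029 + 0.081 + 0.048 = 0.168; P(Category=home | Store=Airport) = 0.048/0.168 = 0.2857.
P(Store=Mall) = 0.045 + 0.047 + 0.099 + 0.017 = 0.208; P(Category=home | Store=Mall) = 0.017/0.208 = 0.0817.
Difference = 0.204.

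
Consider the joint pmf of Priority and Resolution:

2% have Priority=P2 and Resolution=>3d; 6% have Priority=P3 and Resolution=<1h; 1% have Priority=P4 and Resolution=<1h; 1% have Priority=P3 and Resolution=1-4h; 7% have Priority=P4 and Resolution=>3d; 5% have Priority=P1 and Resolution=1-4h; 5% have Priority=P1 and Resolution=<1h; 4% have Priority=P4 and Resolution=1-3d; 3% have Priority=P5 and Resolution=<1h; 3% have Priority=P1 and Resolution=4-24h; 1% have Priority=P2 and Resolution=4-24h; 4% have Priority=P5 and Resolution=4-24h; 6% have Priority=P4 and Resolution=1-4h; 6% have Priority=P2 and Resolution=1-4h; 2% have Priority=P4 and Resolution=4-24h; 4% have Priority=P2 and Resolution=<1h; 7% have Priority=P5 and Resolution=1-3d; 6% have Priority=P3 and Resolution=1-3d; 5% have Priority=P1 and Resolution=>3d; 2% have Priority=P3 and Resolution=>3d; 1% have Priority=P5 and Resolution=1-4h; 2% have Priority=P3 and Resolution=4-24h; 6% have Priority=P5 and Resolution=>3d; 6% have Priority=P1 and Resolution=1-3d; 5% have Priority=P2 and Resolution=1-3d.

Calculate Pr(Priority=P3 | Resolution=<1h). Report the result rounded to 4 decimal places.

0.3158

P(Resolution=<1h) = 0.05 + 0.04 + 0.06 + 0.01 + 0.03 = 0.19.
P(Priority=P3 | Resolution=<1h) = 0.06/0.19 = 0.3158.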